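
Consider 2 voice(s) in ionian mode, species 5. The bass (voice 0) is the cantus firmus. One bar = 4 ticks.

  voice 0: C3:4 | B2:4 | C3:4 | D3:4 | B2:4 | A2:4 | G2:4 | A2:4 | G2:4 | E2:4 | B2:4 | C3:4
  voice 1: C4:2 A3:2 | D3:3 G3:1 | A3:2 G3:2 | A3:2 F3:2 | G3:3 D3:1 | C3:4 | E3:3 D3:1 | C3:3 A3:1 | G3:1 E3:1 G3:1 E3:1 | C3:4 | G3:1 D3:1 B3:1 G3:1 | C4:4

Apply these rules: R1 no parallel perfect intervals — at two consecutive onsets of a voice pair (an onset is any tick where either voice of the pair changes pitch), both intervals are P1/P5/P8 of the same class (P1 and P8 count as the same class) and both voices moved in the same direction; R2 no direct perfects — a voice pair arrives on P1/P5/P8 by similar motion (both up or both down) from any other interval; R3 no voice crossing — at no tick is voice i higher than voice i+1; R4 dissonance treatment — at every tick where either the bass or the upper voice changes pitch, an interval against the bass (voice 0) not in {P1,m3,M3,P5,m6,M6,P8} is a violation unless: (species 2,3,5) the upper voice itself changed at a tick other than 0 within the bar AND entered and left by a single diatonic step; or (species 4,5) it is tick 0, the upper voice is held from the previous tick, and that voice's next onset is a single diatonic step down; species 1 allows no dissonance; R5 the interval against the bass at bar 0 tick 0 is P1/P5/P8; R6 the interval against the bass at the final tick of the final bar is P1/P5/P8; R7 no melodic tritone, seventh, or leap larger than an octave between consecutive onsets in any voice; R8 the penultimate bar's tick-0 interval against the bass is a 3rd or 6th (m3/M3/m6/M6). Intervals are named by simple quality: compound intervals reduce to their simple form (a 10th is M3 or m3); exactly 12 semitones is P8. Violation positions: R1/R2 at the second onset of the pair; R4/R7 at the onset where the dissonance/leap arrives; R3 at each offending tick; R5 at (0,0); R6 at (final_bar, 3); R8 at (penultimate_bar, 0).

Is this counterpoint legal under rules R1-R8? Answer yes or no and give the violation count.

bar 0: v0=C3 v1=C4 (P8)
bar 1: v0=B2 v1=D3 (m3)
bar 2: v0=C3 v1=A3 (M6)
bar 3: v0=D3 v1=A3 (P5)
bar 4: v0=B2 v1=G3 (m6)
bar 5: v0=A2 v1=C3 (m3)
bar 6: v0=G2 v1=E3 (M6)
bar 7: v0=A2 v1=C3 (m3)
bar 8: v0=G2 v1=G3 (P8)
bar 9: v0=E2 v1=C3 (m6)
bar 10: v0=B2 v1=G3 (m6)
bar 11: v0=C3 v1=C4 (P8)
  R1 @ bar3.0: C3/G3 P5 -> D3/A3 P5 similar
  R1 @ bar8.0: A2/A3 P8 -> G2/G3 P8 similar
  R2 @ bar11.0: B2/G3 m6 -> C3/C4 P8 similar

No (3 violations)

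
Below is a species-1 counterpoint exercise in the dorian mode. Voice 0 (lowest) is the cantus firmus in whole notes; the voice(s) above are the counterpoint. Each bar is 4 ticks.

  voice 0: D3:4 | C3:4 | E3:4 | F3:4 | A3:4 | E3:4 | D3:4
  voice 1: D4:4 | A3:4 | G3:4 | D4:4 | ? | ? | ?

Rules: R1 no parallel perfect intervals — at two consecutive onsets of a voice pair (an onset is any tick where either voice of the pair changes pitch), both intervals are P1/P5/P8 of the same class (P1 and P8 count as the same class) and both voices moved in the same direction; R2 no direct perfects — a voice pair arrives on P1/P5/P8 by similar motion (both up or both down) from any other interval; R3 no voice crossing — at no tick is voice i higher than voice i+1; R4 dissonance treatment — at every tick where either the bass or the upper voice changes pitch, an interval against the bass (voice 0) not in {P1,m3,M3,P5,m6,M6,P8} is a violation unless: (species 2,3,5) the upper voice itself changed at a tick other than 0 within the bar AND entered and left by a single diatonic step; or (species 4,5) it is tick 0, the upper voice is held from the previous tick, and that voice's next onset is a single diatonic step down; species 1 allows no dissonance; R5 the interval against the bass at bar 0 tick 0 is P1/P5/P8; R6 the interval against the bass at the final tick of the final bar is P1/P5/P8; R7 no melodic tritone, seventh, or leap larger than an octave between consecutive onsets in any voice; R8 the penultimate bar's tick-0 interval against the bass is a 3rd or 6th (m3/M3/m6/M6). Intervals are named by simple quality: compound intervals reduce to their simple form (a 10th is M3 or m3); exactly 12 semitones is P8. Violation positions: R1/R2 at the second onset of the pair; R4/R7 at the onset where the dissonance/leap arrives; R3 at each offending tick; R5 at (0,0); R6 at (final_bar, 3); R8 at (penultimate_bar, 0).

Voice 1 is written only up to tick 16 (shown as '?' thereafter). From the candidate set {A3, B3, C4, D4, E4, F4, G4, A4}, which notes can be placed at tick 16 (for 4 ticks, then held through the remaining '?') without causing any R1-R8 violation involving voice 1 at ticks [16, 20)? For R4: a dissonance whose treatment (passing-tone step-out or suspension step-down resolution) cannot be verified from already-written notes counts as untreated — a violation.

{A3, C4, F4}

A3: legal
B3: violates R4
C4: legal
D4: violates R4
E4: violates R2
F4: legal
G4: violates R4
A4: violates R2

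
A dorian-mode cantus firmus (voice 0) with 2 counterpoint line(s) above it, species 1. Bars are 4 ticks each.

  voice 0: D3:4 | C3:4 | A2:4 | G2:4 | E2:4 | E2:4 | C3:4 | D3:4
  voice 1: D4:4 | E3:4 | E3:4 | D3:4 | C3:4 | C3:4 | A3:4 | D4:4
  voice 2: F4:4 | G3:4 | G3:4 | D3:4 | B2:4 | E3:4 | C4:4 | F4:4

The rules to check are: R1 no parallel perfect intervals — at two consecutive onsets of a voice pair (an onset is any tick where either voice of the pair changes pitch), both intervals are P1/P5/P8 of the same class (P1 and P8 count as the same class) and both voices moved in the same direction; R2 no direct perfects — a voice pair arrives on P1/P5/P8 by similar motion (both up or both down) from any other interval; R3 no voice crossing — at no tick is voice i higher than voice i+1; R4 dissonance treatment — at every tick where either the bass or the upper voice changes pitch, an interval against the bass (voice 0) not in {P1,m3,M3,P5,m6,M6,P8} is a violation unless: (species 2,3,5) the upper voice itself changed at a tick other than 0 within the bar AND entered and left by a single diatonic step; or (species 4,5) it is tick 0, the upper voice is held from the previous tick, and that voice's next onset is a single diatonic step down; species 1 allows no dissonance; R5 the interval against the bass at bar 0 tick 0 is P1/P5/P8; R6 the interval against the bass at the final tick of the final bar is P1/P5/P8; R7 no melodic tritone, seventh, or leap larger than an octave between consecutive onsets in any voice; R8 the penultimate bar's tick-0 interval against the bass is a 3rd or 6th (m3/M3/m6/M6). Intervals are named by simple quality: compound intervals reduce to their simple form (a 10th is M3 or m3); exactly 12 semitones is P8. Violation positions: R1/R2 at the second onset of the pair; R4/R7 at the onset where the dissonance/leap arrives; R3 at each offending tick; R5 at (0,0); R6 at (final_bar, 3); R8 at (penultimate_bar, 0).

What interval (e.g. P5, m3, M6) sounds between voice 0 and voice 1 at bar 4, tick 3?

m6

voice 0=E2 voice 1=C3 -> m6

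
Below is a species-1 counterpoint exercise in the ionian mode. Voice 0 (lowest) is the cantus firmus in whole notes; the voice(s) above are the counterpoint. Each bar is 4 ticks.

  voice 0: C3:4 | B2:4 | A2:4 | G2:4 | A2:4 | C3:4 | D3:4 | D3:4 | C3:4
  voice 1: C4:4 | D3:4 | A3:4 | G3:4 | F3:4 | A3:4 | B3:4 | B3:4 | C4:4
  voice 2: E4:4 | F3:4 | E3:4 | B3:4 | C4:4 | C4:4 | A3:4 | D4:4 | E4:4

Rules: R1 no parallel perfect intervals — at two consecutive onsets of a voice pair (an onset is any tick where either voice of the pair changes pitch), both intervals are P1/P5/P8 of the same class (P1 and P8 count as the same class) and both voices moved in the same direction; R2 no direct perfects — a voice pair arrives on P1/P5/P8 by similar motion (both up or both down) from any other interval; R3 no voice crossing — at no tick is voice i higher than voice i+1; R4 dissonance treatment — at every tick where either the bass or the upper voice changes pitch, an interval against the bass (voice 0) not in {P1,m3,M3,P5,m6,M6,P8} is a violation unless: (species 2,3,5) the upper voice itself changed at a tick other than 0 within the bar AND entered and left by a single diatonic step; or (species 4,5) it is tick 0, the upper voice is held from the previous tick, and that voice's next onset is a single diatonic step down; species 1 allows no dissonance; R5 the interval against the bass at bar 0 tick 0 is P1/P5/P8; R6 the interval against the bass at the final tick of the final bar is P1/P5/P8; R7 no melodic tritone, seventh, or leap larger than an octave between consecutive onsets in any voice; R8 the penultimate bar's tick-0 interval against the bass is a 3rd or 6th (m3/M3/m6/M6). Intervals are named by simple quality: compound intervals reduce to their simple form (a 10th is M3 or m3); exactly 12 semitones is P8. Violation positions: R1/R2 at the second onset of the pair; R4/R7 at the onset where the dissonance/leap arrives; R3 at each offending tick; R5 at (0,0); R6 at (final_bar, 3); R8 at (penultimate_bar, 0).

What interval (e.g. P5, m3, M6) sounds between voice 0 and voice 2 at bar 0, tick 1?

voice 0=C3 voice 2=E4 -> M3

M3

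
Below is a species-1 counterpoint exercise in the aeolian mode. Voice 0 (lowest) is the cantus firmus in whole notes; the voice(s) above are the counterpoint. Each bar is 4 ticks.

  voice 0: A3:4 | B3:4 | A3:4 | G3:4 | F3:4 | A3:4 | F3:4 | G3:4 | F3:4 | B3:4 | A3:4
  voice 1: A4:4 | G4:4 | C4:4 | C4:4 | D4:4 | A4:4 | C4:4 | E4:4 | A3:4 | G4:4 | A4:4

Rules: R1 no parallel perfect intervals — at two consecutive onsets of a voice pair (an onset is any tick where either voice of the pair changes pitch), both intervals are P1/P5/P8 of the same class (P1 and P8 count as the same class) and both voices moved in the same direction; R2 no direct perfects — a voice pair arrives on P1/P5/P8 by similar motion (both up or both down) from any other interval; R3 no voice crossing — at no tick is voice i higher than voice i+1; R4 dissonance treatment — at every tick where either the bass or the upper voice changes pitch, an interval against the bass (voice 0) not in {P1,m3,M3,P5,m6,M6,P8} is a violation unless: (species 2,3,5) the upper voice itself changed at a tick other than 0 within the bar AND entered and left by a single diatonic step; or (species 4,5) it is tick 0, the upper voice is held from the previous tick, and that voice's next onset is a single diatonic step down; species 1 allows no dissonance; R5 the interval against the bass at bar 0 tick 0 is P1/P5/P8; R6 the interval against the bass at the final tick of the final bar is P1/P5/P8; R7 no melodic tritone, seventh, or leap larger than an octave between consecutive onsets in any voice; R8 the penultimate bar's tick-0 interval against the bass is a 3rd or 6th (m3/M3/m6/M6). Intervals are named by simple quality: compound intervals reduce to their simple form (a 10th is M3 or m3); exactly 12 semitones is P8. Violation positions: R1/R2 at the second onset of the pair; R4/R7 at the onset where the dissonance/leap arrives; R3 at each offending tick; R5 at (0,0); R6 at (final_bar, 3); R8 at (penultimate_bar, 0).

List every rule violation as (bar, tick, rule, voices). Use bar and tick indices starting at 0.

bar 0: v0=A3 v1=A4 downbeat P8
bar 1: v0=B3 v1=G4 downbeat m6
bar 2: v0=A3 v1=C4 downbeat m3
bar 3: v0=G3 v1=C4 downbeat P4
bar 4: v0=F3 v1=D4 downbeat M6
bar 5: v0=A3 v1=A4 downbeat P8
bar 6: v0=F3 v1=C4 downbeat P5
bar 7: v0=G3 v1=E4 downbeat M6
bar 8: v0=F3 v1=A3 downbeat M3
bar 9: v0=B3 v1=G4 downbeat m6
bar 10: v0=A3 v1=A4 downbeat P8
  -> R4 @ bar 3 tick 0 v(0, 1): G3/C4 P4 untreated
  -> R2 @ bar 5 tick 0 v(0, 1): F3/D4 M6 -> A3/A4 P8 similar
  -> R2 @ bar 6 tick 0 v(0, 1): A3/A4 P8 -> F3/C4 P5 similar
  -> R7 @ bar 9 tick 0 v(0,): F3->B3 leap 6st
  -> R7 @ bar 9 tick 0 v(1,): A3->G4 leap 10st

(3, 0, R4, (0, 1))
(5, 0, R2, (0, 1))
(6, 0, R2, (0, 1))
(9, 0, R7, (0,))
(9, 0, R7, (1,))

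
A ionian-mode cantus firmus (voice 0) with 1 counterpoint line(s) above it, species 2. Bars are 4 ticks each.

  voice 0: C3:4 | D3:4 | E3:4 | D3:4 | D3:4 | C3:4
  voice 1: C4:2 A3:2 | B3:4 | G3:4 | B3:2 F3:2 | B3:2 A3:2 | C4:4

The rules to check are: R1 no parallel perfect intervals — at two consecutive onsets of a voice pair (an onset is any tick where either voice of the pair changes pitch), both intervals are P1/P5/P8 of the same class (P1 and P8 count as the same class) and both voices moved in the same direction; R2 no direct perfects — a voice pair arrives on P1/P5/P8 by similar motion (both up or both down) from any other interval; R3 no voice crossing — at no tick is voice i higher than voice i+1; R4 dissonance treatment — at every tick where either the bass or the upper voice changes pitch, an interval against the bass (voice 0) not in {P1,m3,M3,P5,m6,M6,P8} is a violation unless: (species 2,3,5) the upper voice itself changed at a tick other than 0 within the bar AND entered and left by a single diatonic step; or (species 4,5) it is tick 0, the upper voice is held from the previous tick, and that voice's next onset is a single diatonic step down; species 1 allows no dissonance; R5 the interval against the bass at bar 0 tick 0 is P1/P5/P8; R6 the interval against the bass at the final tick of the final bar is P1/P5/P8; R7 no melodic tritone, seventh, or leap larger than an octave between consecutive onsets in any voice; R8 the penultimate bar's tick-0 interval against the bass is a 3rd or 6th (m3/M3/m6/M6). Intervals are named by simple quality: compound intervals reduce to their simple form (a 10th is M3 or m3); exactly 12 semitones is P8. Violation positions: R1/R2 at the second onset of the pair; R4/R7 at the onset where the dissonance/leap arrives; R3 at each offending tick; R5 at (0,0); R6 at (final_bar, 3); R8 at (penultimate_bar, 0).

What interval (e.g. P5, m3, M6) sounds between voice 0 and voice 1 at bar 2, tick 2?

voice 0=E3 voice 1=G3 -> m3

m3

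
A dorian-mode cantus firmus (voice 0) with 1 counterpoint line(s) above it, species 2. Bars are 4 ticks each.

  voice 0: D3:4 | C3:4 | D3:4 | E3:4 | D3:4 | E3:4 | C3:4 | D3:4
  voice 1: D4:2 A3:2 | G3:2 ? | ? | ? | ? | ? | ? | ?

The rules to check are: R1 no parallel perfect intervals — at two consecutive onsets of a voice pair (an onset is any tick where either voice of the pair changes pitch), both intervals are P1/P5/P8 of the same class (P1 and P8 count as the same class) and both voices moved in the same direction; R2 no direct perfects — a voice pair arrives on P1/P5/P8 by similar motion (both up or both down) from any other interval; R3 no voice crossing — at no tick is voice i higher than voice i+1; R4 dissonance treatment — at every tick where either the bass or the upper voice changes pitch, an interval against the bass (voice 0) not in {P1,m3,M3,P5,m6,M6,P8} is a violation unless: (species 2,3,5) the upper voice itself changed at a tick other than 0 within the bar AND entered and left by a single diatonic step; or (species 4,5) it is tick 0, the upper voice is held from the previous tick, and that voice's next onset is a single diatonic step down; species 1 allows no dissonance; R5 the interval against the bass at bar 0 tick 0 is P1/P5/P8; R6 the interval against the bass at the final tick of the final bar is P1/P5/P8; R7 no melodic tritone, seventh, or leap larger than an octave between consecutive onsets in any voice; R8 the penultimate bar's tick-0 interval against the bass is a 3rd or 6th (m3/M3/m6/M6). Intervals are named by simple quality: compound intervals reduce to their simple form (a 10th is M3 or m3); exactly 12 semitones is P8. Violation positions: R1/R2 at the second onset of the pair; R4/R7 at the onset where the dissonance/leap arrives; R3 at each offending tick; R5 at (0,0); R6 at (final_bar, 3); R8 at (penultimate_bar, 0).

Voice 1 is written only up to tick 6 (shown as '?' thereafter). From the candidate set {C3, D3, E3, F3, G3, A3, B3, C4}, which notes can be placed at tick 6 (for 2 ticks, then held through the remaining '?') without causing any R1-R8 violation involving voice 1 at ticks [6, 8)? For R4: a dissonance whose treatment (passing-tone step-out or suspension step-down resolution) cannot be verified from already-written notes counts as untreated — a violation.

C3: legal
D3: violates R4
E3: legal
F3: violates R4
G3: legal
A3: legal
B3: violates R4
C4: legal

{A3, C3, C4, E3, G3}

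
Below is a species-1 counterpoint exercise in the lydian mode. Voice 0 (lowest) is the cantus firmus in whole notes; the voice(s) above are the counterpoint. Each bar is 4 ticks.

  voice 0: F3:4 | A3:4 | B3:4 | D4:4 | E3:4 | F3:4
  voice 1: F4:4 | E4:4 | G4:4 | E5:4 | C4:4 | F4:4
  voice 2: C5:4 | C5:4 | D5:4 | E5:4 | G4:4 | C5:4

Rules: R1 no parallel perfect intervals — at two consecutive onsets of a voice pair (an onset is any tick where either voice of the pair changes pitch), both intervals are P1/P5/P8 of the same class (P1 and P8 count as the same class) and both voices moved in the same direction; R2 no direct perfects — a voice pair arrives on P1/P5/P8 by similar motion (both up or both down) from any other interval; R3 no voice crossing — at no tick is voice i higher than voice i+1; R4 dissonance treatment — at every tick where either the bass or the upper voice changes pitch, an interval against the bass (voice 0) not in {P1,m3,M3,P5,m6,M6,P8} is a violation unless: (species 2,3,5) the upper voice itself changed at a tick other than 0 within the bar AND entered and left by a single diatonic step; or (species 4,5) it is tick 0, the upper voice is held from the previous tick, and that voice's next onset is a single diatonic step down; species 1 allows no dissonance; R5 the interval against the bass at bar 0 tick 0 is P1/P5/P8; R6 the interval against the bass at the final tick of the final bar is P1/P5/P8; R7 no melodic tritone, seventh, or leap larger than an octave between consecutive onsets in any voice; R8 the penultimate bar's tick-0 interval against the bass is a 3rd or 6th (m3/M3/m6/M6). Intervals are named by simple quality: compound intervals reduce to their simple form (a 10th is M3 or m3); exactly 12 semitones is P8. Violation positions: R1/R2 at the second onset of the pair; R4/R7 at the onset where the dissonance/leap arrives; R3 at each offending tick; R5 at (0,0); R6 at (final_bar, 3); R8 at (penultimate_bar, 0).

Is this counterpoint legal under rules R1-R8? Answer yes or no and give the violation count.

bar 0: v0=F3 v1=F4 v2=C5 (P5)
bar 1: v0=A3 v1=E4 v2=C5 (m3)
bar 2: v0=B3 v1=G4 v2=D5 (m3)
bar 3: v0=D4 v1=E5 v2=E5 (M2)
bar 4: v0=E3 v1=C4 v2=G4 (m3)
bar 5: v0=F3 v1=F4 v2=C5 (P5)
  R2 @ bar2.0: E4/C5 m6 -> G4/D5 P5 similar
  R2 @ bar3.0: G4/D5 P5 -> E5/E5 P1 similar
  R4 @ bar3.0: D4/E5 M2 untreated
  R4 @ bar3.0: D4/E5 M2 untreated
  R2 @ bar4.0: E5/E5 P1 -> C4/G4 P5 similar
  R7 @ bar4.0: D4->E3 leap 10st
  R7 @ bar4.0: E5->C4 leap 16st
  R1 @ bar5.0: C4/G4 P5 -> F4/C5 P5 similar
  R2 @ bar5.0: E3/C4 m6 -> F3/F4 P8 similar
  R2 @ bar5.0: E3/G4 m3 -> F3/C5 P5 similar

No (10 violations)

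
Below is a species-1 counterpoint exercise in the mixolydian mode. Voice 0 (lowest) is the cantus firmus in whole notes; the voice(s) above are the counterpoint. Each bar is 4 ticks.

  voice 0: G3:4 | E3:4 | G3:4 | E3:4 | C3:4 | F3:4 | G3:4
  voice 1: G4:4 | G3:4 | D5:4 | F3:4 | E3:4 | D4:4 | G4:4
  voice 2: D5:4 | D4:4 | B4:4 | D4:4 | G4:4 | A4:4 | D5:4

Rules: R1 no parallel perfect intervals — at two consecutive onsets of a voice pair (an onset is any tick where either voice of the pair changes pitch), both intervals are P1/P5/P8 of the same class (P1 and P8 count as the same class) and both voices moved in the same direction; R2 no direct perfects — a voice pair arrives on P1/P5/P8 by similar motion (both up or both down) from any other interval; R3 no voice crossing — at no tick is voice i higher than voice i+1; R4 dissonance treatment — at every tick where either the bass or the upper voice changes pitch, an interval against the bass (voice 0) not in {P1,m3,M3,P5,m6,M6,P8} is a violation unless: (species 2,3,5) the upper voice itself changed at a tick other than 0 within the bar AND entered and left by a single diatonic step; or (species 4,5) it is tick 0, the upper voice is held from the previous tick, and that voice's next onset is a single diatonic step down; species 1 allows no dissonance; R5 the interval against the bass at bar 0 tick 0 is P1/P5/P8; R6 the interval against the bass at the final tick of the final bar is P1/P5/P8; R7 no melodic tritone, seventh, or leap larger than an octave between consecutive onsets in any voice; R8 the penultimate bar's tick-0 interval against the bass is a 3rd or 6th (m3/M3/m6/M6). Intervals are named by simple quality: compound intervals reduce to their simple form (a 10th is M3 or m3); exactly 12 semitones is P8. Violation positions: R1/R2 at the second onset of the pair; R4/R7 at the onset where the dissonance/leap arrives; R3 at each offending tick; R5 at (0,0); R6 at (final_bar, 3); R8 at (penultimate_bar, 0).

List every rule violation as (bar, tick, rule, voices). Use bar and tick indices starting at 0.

(1, 0, R1, (1, 2))
(1, 0, R4, (0, 2))
(2, 0, R2, (0, 1))
(2, 0, R3, (1, 2))
(2, 0, R7, (1,))
(2, 1, R3, (1, 2))
(2, 2, R3, (1, 2))
(2, 3, R3, (1, 2))
(3, 0, R4, (0, 1))
(3, 0, R4, (0, 2))
(3, 0, R7, (1,))
(5, 0, R2, (1, 2))
(5, 0, R7, (1,))
(6, 0, R1, (1, 2))
(6, 0, R2, (0, 1))
(6, 0, R2, (0, 2))

bar 0: v0=G3 v1=G4 v2=D5 downbeat P5
bar 1: v0=E3 v1=G3 v2=D4 downbeat m7
bar 2: v0=G3 v1=D5 v2=B4 downbeat M3
bar 3: v0=E3 v1=F3 v2=D4 downbeat m7
bar 4: v0=C3 v1=E3 v2=G4 downbeat P5
bar 5: v0=F3 v1=D4 v2=A4 downbeat M3
bar 6: v0=G3 v1=G4 v2=D5 downbeat P5
  -> R1 @ bar 1 tick 0 v(1, 2): G4/D5 P5 -> G3/D4 P5 similar
  -> R4 @ bar 1 tick 0 v(0, 2): E3/D4 m7 untreated
  -> R2 @ bar 2 tick 0 v(0, 1): E3/G3 m3 -> G3/D5 P5 similar
  -> R3 @ bar 2 tick 0 v(1, 2): D5 above B4
  -> R7 @ bar 2 tick 0 v(1,): G3->D5 leap 19st
  -> R3 @ bar 2 tick 1 v(1, 2): D5 above B4
  -> R3 @ bar 2 tick 2 v(1, 2): D5 above B4
  -> R3 @ bar 2 tick 3 v(1, 2): D5 above B4
  -> R4 @ bar 3 tick 0 v(0, 1): E3/F3 m2 untreated
  -> R4 @ bar 3 tick 0 v(0, 2): E3/D4 m7 untreated
  -> R7 @ bar 3 tick 0 v(1,): D5->F3 leap 21st
  -> R2 @ bar 5 tick 0 v(1, 2): E3/G4 m3 -> D4/A4 P5 similar
  -> R7 @ bar 5 tick 0 v(1,): E3->D4 leap 10st
  -> R1 @ bar 6 tick 0 v(1, 2): D4/A4 P5 -> G4/D5 P5 similar
  -> R2 @ bar 6 tick 0 v(0, 1): F3/D4 M6 -> G3/G4 P8 similar
  -> R2 @ bar 6 tick 0 v(0, 2): F3/A4 M3 -> G3/D5 P5 similar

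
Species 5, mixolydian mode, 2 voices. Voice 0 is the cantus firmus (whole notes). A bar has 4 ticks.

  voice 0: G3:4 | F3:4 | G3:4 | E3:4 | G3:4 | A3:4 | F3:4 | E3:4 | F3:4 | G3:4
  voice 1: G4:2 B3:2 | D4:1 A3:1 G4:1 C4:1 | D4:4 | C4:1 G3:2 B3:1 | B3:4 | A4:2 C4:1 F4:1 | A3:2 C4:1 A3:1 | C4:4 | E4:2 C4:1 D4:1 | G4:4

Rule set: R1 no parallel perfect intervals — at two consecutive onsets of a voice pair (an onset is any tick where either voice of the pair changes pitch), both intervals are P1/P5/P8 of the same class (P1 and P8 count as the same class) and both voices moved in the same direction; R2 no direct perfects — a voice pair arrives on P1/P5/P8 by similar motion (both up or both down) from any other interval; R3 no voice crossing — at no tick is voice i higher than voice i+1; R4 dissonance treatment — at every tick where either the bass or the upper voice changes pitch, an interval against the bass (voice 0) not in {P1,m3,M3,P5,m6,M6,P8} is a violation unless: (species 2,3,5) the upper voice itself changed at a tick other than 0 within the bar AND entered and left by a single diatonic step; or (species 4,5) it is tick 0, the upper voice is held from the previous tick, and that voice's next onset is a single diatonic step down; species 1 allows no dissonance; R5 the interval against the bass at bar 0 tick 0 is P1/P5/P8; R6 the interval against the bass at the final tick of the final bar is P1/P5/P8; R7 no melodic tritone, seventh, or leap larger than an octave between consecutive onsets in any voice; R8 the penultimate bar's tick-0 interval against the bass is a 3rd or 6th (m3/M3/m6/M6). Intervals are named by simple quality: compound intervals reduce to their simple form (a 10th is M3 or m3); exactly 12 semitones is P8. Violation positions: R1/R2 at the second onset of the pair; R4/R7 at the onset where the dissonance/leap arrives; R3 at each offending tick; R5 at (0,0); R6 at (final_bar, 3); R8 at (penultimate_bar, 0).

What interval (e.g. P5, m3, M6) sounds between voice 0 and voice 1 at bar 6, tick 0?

M3

voice 0=F3 voice 1=A3 -> M3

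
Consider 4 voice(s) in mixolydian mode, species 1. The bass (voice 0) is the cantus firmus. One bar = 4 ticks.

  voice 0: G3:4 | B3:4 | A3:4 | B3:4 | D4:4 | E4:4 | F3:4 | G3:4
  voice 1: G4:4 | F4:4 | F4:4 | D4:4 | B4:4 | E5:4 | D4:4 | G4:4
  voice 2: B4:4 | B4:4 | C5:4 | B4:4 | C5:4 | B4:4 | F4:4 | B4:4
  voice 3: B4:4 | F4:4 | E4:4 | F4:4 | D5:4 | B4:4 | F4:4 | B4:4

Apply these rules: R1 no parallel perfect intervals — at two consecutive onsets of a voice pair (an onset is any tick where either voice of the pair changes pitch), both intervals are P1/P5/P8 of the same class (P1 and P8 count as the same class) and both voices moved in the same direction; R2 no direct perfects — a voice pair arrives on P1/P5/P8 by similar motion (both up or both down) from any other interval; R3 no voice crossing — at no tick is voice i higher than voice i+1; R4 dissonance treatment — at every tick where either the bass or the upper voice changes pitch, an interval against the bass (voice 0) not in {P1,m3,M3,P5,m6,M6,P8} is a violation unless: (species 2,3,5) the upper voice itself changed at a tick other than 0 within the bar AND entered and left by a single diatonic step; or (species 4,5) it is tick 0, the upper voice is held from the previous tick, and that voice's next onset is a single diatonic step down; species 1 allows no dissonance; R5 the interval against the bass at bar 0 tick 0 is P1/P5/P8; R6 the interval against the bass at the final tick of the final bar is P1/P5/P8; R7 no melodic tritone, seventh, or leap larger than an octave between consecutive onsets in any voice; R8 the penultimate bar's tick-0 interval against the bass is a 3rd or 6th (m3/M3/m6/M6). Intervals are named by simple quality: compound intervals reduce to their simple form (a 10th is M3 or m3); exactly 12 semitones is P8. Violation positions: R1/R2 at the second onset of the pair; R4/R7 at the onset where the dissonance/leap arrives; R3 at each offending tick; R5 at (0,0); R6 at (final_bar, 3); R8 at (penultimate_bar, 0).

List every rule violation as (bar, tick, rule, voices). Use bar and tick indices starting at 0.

bar 0: v0=G3 v1=G4 v2=B4 v3=B4 downbeat M3
bar 1: v0=B3 v1=F4 v2=B4 v3=F4 downbeat TT
bar 2: v0=A3 v1=F4 v2=C5 v3=E4 downbeat P5
bar 3: v0=B3 v1=D4 v2=B4 v3=F4 downbeat TT
bar 4: v0=D4 v1=B4 v2=C5 v3=D5 downbeat P8
bar 5: v0=E4 v1=E5 v2=B4 v3=B4 downbeat P5
bar 6: v0=F3 v1=D4 v2=F4 v3=F4 downbeat P8
bar 7: v0=G3 v1=G4 v2=B4 v3=B4 downbeat M3
  -> R5 @ bar 0 tick 0 v(0, 2): opens on M3
  -> R5 @ bar 0 tick 0 v(0, 3): opens on M3
  -> R2 @ bar 1 tick 0 v(1, 3): G4/B4 M3 -> F4/F4 P1 similar
  -> R3 @ bar 1 tick 0 v(2, 3): B4 above F4
  -> R4 @ bar 1 tick 0 v(0, 1): B3/F4 TT untreated
  -> R4 @ bar 1 tick 0 v(0, 3): B3/F4 TT untreated
  -> R7 @ bar 1 tick 0 v(3,): B4->F4 leap 6st
  -> R3 @ bar 1 tick 1 v(2, 3): B4 above F4
  -> R3 @ bar 1 tick 2 v(2, 3): B4 above F4
  -> R3 @ bar 1 tick 3 v(2, 3): B4 above F4
  -> R2 @ bar 2 tick 0 v(0, 3): B3/F4 TT -> A3/E4 P5 similar
  -> R3 @ bar 2 tick 0 v(2, 3): C5 above E4
  -> R3 @ bar 2 tick 1 v(2, 3): C5 above E4
  -> R3 @ bar 2 tick 2 v(2, 3): C5 above E4
  -> R3 @ bar 2 tick 3 v(2, 3): C5 above E4
  -> R3 @ bar 3 tick 0 v(2, 3): B4 above F4
  -> R4 @ bar 3 tick 0 v(0, 3): B3/F4 TT untreated
  -> R3 @ bar 3 tick 1 v(2, 3): B4 above F4
  -> R3 @ bar 3 tick 2 v(2, 3): B4 above F4
  -> R3 @ bar 3 tick 3 v(2, 3): B4 above F4
  -> R2 @ bar 4 tick 0 v(0, 3): B3/F4 TT -> D4/D5 P8 similar
  -> R4 @ bar 4 tick 0 v(0, 2): D4/C5 m7 untreated
  -> R2 @ bar 5 tick 0 v(0, 1): D4/B4 M6 -> E4/E5 P8 similar
  -> R2 @ bar 5 tick 0 v(2, 3): C5/D5 M2 -> B4/B4 P1 similar
  -> R3 @ bar 5 tick 0 v(1, 2): E5 above B4
  -> R3 @ bar 5 tick 1 v(1, 2): E5 above B4
  -> R3 @ bar 5 tick 2 v(1, 2): E5 above B4
  -> R3 @ bar 5 tick 3 v(1, 2): E5 above B4
  -> R1 @ bar 6 tick 0 v(2, 3): B4/B4 P1 -> F4/F4 P1 similar
  -> R2 @ bar 6 tick 0 v(0, 2): E4/B4 P5 -> F3/F4 P8 similar
  -> R2 @ bar 6 tick 0 v(0, 3): E4/B4 P5 -> F3/F4 P8 similar
  -> R7 @ bar 6 tick 0 v(0,): E4->F3 leap 11st
  -> R7 @ bar 6 tick 0 v(1,): E5->D4 leap 14st
  -> R7 @ bar 6 tick 0 v(2,): B4->F4 leap 6st
  -> R7 @ bar 6 tick 0 v(3,): B4->F4 leap 6st
  -> R8 @ bar 6 tick 0 v(0, 2): penult P8 not 3rd/6th
  -> R8 @ bar 6 tick 0 v(0, 3): penult P8 not 3rd/6th
  -> R1 @ bar 7 tick 0 v(2, 3): F4/F4 P1 -> B4/B4 P1 similar
  -> R2 @ bar 7 tick 0 v(0, 1): F3/D4 M6 -> G3/G4 P8 similar
  -> R7 @ bar 7 tick 0 v(2,): F4->B4 leap 6st
  -> R7 @ bar 7 tick 0 v(3,): F4->B4 leap 6st
  -> R6 @ bar 7 tick 3 v(0, 2): closes on M3
  -> R6 @ bar 7 tick 3 v(0, 3): closes on M3

(0, 0, R5, (0, 2))
(0, 0, R5, (0, 3))
(1, 0, R2, (1, 3))
(1, 0, R3, (2, 3))
(1, 0, R4, (0, 1))
(1, 0, R4, (0, 3))
(1, 0, R7, (3,))
(1, 1, R3, (2, 3))
(1, 2, R3, (2, 3))
(1, 3, R3, (2, 3))
(2, 0, R2, (0, 3))
(2, 0, R3, (2, 3))
(2, 1, R3, (2, 3))
(2, 2, R3, (2, 3))
(2, 3, R3, (2, 3))
(3, 0, R3, (2, 3))
(3, 0, R4, (0, 3))
(3, 1, R3, (2, 3))
(3, 2, R3, (2, 3))
(3, 3, R3, (2, 3))
(4, 0, R2, (0, 3))
(4, 0, R4, (0, 2))
(5, 0, R2, (0, 1))
(5, 0, R2, (2, 3))
(5, 0, R3, (1, 2))
(5, 1, R3, (1, 2))
(5, 2, R3, (1, 2))
(5, 3, R3, (1, 2))
(6, 0, R1, (2, 3))
(6, 0, R2, (0, 2))
(6, 0, R2, (0, 3))
(6, 0, R7, (0,))
(6, 0, R7, (1,))
(6, 0, R7, (2,))
(6, 0, R7, (3,))
(6, 0, R8, (0, 2))
(6, 0, R8, (0, 3))
(7, 0, R1, (2, 3))
(7, 0, R2, (0, 1))
(7, 0, R7, (2,))
(7, 0, R7, (3,))
(7, 3, R6, (0, 2))
(7, 3, R6, (0, 3))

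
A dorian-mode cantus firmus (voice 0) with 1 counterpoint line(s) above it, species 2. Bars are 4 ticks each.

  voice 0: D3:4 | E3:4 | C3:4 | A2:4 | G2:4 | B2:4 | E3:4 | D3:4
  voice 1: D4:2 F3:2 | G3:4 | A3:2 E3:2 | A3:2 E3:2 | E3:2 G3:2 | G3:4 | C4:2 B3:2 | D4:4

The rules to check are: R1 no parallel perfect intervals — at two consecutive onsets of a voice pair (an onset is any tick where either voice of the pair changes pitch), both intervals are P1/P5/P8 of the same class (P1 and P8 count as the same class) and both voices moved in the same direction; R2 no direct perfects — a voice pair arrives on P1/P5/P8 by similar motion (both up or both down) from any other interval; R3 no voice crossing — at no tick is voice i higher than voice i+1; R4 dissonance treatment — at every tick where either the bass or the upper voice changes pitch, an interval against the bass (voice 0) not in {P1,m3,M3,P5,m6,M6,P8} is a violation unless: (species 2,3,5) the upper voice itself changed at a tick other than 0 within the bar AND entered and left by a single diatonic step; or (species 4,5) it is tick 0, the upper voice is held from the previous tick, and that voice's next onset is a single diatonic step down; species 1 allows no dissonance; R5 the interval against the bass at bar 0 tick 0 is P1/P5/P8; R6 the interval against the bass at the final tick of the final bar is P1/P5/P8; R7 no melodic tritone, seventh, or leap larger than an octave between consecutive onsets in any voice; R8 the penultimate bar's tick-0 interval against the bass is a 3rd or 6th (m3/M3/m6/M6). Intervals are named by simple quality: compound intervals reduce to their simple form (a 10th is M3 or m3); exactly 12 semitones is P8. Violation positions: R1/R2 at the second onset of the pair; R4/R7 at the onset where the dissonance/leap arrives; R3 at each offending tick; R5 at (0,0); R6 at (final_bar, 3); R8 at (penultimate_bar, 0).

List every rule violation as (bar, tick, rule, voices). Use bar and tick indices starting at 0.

No violations across 8 bars (D3..D3 vs D4..D4).

bar 0: v0=D3 v1=D4 downbeat P8
bar 1: v0=E3 v1=G3 downbeat m3
bar 2: v0=C3 v1=A3 downbeat M6
bar 3: v0=A2 v1=A3 downbeat P8
bar 4: v0=G2 v1=E3 downbeat M6
bar 5: v0=B2 v1=G3 downbeat m6
bar 6: v0=E3 v1=C4 downbeat m6
bar 7: v0=D3 v1=D4 downbeat P8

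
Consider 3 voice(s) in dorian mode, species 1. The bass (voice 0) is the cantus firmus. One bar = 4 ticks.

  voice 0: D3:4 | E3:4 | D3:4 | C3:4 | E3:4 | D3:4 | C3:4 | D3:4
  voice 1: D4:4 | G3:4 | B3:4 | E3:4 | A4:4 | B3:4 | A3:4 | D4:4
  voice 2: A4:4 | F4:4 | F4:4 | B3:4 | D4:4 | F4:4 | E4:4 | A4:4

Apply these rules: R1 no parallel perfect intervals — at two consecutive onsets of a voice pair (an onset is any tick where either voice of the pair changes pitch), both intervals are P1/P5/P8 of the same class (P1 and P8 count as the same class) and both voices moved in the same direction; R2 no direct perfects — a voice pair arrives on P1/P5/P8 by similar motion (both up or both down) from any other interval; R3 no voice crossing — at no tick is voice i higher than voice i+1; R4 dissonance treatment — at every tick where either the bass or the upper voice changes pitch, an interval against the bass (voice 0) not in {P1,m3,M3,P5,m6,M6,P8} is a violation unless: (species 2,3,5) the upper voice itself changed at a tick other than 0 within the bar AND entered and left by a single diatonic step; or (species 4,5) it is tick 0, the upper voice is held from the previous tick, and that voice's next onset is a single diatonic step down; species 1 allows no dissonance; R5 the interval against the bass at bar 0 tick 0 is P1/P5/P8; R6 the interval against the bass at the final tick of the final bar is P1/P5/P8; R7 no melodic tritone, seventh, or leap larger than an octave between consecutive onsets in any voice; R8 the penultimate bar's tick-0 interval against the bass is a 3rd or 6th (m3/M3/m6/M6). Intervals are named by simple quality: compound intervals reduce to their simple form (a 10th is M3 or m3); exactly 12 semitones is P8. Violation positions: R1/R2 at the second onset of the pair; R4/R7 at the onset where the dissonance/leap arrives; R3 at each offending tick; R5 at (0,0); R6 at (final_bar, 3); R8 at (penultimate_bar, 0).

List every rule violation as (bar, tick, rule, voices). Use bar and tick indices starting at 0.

bar 0: v0=D3 v1=D4 v2=A4 downbeat P5
bar 1: v0=E3 v1=G3 v2=F4 downbeat m2
bar 2: v0=D3 v1=B3 v2=F4 downbeat m3
bar 3: v0=C3 v1=E3 v2=B3 downbeat M7
bar 4: v0=E3 v1=A4 v2=D4 downbeat m7
bar 5: v0=D3 v1=B3 v2=F4 downbeat m3
bar 6: v0=C3 v1=A3 v2=E4 downbeat M3
bar 7: v0=D3 v1=D4 v2=A4 downbeat P5
  -> R4 @ bar 1 tick 0 v(0, 2): E3/F4 m2 untreated
  -> R2 @ bar 3 tick 0 v(1, 2): B3/F4 TT -> E3/B3 P5 similar
  -> R4 @ bar 3 tick 0 v(0, 2): C3/B3 M7 untreated
  -> R7 @ bar 3 tick 0 v(2,): F4->B3 leap 6st
  -> R1 @ bar 4 tick 0 v(1, 2): E3/B3 P5 -> A4/D4 P5 similar
  -> R3 @ bar 4 tick 0 v(1, 2): A4 above D4
  -> R4 @ bar 4 tick 0 v(0, 1): E3/A4 P4 untreated
  -> R4 @ bar 4 tick 0 v(0, 2): E3/D4 m7 untreated
  -> R7 @ bar 4 tick 0 v(1,): E3->A4 leap 17st
  -> R3 @ bar 4 tick 1 v(1, 2): A4 above D4
  -> R3 @ bar 4 tick 2 v(1, 2): A4 above D4
  -> R3 @ bar 4 tick 3 v(1, 2): A4 above D4
  -> R7 @ bar 5 tick 0 v(1,): A4->B3 leap 10st
  -> R2 @ bar 6 tick 0 v(1, 2): B3/F4 TT -> A3/E4 P5 similar
  -> R1 @ bar 7 tick 0 v(1, 2): A3/E4 P5 -> D4/A4 P5 similar
  -> R2 @ bar 7 tick 0 v(0, 1): C3/A3 M6 -> D3/D4 P8 similar
  -> R2 @ bar 7 tick 0 v(0, 2): C3/E4 M3 -> D3/A4 P5 similar

(1, 0, R4, (0, 2))
(3, 0, R2, (1, 2))
(3, 0, R4, (0, 2))
(3, 0, R7, (2,))
(4, 0, R1, (1, 2))
(4, 0, R3, (1, 2))
(4, 0, R4, (0, 1))
(4, 0, R4, (0, 2))
(4, 0, R7, (1,))
(4, 1, R3, (1, 2))
(4, 2, R3, (1, 2))
(4, 3, R3, (1, 2))
(5, 0, R7, (1,))
(6, 0, R2, (1, 2))
(7, 0, R1, (1, 2))
(7, 0, R2, (0, 1))
(7, 0, R2, (0, 2))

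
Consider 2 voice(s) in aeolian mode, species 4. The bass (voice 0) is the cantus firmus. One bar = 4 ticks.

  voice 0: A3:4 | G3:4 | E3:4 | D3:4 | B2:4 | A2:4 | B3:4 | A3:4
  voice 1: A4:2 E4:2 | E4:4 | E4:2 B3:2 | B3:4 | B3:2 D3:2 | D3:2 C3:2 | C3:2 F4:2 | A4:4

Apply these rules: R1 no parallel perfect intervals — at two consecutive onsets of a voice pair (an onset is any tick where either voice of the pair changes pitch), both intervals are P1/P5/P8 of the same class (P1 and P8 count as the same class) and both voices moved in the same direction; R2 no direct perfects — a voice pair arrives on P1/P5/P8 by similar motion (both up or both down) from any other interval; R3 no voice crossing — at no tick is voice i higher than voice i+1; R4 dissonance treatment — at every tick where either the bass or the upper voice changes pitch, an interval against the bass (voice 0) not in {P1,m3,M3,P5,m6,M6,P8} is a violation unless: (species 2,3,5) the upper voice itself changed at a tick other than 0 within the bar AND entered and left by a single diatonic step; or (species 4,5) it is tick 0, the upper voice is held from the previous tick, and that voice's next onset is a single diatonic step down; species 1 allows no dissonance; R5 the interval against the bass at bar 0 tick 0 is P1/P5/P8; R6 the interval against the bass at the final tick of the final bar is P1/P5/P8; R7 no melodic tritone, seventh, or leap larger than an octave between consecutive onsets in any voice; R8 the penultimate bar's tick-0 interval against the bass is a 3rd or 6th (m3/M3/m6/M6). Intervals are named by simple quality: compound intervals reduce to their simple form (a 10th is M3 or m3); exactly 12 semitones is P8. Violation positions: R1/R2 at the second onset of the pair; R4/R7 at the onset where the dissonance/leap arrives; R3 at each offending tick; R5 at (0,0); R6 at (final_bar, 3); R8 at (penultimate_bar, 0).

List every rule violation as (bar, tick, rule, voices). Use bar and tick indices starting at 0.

bar 0: v0=A3 v1=A4 downbeat P8
bar 1: v0=G3 v1=E4 downbeat M6
bar 2: v0=E3 v1=E4 downbeat P8
bar 3: v0=D3 v1=B3 downbeat M6
bar 4: v0=B2 v1=B3 downbeat P8
bar 5: v0=A2 v1=D3 downbeat P4
bar 6: v0=B3 v1=C3 downbeat M7
bar 7: v0=A3 v1=A4 downbeat P8
  -> R3 @ bar 6 tick 0 v(0, 1): B3 above C3
  -> R4 @ bar 6 tick 0 v(0, 1): B3/C3 M7 untreated
  -> R7 @ bar 6 tick 0 v(0,): A2->B3 leap 14st
  -> R8 @ bar 6 tick 0 v(0, 1): penult M7 not 3rd/6th
  -> R3 @ bar 6 tick 1 v(0, 1): B3 above C3
  -> R4 @ bar 6 tick 2 v(0, 1): B3/F4 TT untreated
  -> R7 @ bar 6 tick 2 v(1,): C3->F4 leap 17st

(6, 0, R3, (0, 1))
(6, 0, R4, (0, 1))
(6, 0, R7, (0,))
(6, 0, R8, (0, 1))
(6, 1, R3, (0, 1))
(6, 2, R4, (0, 1))
(6, 2, R7, (1,))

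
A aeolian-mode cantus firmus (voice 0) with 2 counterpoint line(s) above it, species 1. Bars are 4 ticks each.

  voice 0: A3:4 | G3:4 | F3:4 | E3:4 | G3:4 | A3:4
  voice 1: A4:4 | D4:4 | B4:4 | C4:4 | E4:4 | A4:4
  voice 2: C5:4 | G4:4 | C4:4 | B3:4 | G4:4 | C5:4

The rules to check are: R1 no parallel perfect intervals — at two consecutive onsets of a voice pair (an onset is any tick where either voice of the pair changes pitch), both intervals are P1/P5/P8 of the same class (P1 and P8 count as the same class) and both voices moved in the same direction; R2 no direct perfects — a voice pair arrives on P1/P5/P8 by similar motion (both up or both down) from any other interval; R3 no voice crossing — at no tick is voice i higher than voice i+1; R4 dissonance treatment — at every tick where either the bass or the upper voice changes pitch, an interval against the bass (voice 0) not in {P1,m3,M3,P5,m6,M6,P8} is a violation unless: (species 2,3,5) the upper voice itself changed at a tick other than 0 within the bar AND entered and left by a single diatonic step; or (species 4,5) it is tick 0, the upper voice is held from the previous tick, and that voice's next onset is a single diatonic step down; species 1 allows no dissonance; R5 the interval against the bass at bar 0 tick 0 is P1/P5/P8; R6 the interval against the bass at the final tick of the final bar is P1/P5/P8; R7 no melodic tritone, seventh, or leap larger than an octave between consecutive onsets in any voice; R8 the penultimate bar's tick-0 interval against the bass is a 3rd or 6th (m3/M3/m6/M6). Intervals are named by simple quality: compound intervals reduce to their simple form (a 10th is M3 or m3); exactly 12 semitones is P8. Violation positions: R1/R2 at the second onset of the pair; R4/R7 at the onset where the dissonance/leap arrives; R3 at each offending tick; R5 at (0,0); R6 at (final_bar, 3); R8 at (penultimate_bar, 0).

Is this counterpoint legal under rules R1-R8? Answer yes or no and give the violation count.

No (19 violations)

bar 0: v0=A3 v1=A4 v2=C5 (m3)
bar 1: v0=G3 v1=D4 v2=G4 (P8)
bar 2: v0=F3 v1=B4 v2=C4 (P5)
bar 3: v0=E3 v1=C4 v2=B3 (P5)
bar 4: v0=G3 v1=E4 v2=G4 (P8)
bar 5: v0=A3 v1=A4 v2=C5 (m3)
  R5 @ bar0.0: opens on m3
  R2 @ bar1.0: A3/A4 P8 -> G3/D4 P5 similar
  R2 @ bar1.0: A3/C5 m3 -> G3/G4 P8 similar
  R2 @ bar2.0: G3/G4 P8 -> F3/C4 P5 similar
  R3 @ bar2.0: B4 above C4
  R4 @ bar2.0: F3/B4 TT untreated
  R3 @ bar2.1: B4 above C4
  R3 @ bar2.2: B4 above C4
  R3 @ bar2.3: B4 above C4
  R1 @ bar3.0: F3/C4 P5 -> E3/B3 P5 similar
  R3 @ bar3.0: C4 above B3
  R7 @ bar3.0: B4->C4 leap 11st
  R3 @ bar3.1: C4 above B3
  R3 @ bar3.2: C4 above B3
  R3 @ bar3.3: C4 above B3
  R2 @ bar4.0: E3/B3 P5 -> G3/G4 P8 similar
  R8 @ bar4.0: penult P8 not 3rd/6th
  R2 @ bar5.0: G3/E4 M6 -> A3/A4 P8 similar
  R6 @ bar5.3: closes on m3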